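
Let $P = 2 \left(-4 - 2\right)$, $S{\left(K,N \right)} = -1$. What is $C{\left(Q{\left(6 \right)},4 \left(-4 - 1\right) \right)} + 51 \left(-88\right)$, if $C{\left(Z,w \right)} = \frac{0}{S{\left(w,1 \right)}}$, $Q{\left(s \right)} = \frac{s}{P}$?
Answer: $-4488$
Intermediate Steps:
$P = -12$ ($P = 2 \left(-6\right) = -12$)
$Q{\left(s \right)} = - \frac{s}{12}$ ($Q{\left(s \right)} = \frac{s}{-12} = s \left(- \frac{1}{12}\right) = - \frac{s}{12}$)
$C{\left(Z,w \right)} = 0$ ($C{\left(Z,w \right)} = \frac{0}{-1} = 0 \left(-1\right) = 0$)
$C{\left(Q{\left(6 \right)},4 \left(-4 - 1\right) \right)} + 51 \left(-88\right) = 0 + 51 \left(-88\right) = 0 - 4488 = -4488$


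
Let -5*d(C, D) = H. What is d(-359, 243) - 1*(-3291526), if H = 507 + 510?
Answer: 16456613/5 ≈ 3.2913e+6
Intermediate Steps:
H = 1017
d(C, D) = -1017/5 (d(C, D) = -1/5*1017 = -1017/5)
d(-359, 243) - 1*(-3291526) = -1017/5 - 1*(-3291526) = -1017/5 + 3291526 = 16456613/5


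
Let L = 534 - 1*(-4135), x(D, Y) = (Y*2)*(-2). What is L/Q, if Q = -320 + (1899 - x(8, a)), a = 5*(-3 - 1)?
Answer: 4669/1499 ≈ 3.1147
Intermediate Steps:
a = -20 (a = 5*(-4) = -20)
x(D, Y) = -4*Y (x(D, Y) = (2*Y)*(-2) = -4*Y)
Q = 1499 (Q = -320 + (1899 - (-4)*(-20)) = -320 + (1899 - 1*80) = -320 + (1899 - 80) = -320 + 1819 = 1499)
L = 4669 (L = 534 + 4135 = 4669)
L/Q = 4669/1499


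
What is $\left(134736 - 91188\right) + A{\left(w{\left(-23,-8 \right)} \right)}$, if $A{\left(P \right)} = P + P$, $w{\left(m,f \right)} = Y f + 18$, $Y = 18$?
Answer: $43296$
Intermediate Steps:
$w{\left(m,f \right)} = 18 + 18 f$ ($w{\left(m,f \right)} = 18 f + 18 = 18 + 18 f$)
$A{\left(P \right)} = 2 P$
$\left(134736 - 91188\right) + A{\left(w{\left(-23,-8 \right)} \right)} = \left(134736 - 91188\right) + 2 \left(18 + 18 \left(-8\right)\right) = 43548 + 2 \left(18 - 144\right) = 43548 + 2 \left(-126\right) = 43548 - 252 = 43296$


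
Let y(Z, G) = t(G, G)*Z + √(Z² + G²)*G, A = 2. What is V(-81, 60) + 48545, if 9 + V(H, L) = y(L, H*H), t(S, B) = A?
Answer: 48656 + 19683*√4783369 ≈ 4.3097e+7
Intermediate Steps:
t(S, B) = 2
y(Z, G) = 2*Z + G*√(G² + Z²) (y(Z, G) = 2*Z + √(Z² + G²)*G = 2*Z + √(G² + Z²)*G = 2*Z + G*√(G² + Z²))
V(H, L) = -9 + 2*L + H²*√(H⁴ + L²) (V(H, L) = -9 + (2*L + (H*H)*√((H*H)² + L²)) = -9 + (2*L + H²*√((H²)² + L²)) = -9 + (2*L + H²*√(H⁴ + L²)) = -9 + 2*L + H²*√(H⁴ + L²))
V(-81, 60) + 48545 = (-9 + 2*60 + (-81)²*√((-81)⁴ + 60²)) + 48545 = (-9 + 120 + 6561*√(43046721 + 3600)) + 48545 = (-9 + 120 + 6561*√43050321) + 48545 = (-9 + 120 + 6561*(3*√4783369)) + 48545 = (-9 + 120 + 19683*√4783369) + 48545 = (111 + 19683*√4783369) + 48545 = 48656 + 19683*√4783369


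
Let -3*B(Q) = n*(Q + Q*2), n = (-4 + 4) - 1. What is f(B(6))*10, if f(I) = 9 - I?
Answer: 30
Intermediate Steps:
n = -1 (n = 0 - 1 = -1)
B(Q) = Q (B(Q) = -(-1)*(Q + Q*2)/3 = -(-1)*(Q + 2*Q)/3 = -(-1)*3*Q/3 = -(-1)*Q = Q)
f(B(6))*10 = (9 - 1*6)*10 = (9 - 6)*10 = 3*10 = 30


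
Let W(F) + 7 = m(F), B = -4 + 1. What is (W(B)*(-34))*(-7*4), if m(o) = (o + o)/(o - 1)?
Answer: -5236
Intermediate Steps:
m(o) = 2*o/(-1 + o) (m(o) = (2*o)/(-1 + o) = 2*o/(-1 + o))
B = -3
W(F) = -7 + 2*F/(-1 + F)
(W(B)*(-34))*(-7*4) = (((7 - 5*(-3))/(-1 - 3))*(-34))*(-7*4) = (((7 + 15)/(-4))*(-34))*(-28) = (-¼*22*(-34))*(-28) = -11/2*(-34)*(-28) = 187*(-28) = -5236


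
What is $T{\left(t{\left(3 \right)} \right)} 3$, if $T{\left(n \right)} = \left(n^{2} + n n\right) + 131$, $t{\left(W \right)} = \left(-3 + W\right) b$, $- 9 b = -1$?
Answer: $393$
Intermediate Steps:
$b = \frac{1}{9}$ ($b = \left(- \frac{1}{9}\right) \left(-1\right) = \frac{1}{9} \approx 0.11111$)
$t{\left(W \right)} = - \frac{1}{3} + \frac{W}{9}$ ($t{\left(W \right)} = \left(-3 + W\right) \frac{1}{9} = - \frac{1}{3} + \frac{W}{9}$)
$T{\left(n \right)} = 131 + 2 n^{2}$ ($T{\left(n \right)} = \left(n^{2} + n^{2}\right) + 131 = 2 n^{2} + 131 = 131 + 2 n^{2}$)
$T{\left(t{\left(3 \right)} \right)} 3 = \left(131 + 2 \left(- \frac{1}{3} + \frac{1}{9} \cdot 3\right)^{2}\right) 3 = \left(131 + 2 \left(- \frac{1}{3} + \frac{1}{3}\right)^{2}\right) 3 = \left(131 + 2 \cdot 0^{2}\right) 3 = \left(131 + 2 \cdot 0\right) 3 = \left(131 + 0\right) 3 = 131 \cdot 3 = 393$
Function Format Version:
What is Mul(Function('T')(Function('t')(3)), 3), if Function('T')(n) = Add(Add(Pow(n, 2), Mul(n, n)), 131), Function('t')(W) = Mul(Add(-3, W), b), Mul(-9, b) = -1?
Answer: 393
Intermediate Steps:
b = Rational(1, 9) (b = Mul(Rational(-1, 9), -1) = Rational(1, 9) ≈ 0.11111)
Function('t')(W) = Add(Rational(-1, 3), Mul(Rational(1, 9), W)) (Function('t')(W) = Mul(Add(-3, W), Rational(1, 9)) = Add(Rational(-1, 3), Mul(Rational(1, 9), W)))
Function('T')(n) = Add(131, Mul(2, Pow(n, 2))) (Function('T')(n) = Add(Add(Pow(n, 2), Pow(n, 2)), 131) = Add(Mul(2, Pow(n, 2)), 131) = Add(131, Mul(2, Pow(n, 2))))
Mul(Function('T')(Function('t')(3)), 3) = Mul(Add(131, Mul(2, Pow(Add(Rational(-1, 3), Mul(Rational(1, 9), 3)), 2))), 3) = Mul(Add(131, Mul(2, Pow(Add(Rational(-1, 3), Rational(1, 3)), 2))), 3) = Mul(Add(131, Mul(2, Pow(0, 2))), 3) = Mul(Add(131, Mul(2, 0)), 3) = Mul(Add(131, 0), 3) = Mul(131, 3) = 393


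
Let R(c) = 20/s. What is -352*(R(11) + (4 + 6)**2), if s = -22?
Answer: -34880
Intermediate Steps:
R(c) = -10/11 (R(c) = 20/(-22) = 20*(-1/22) = -10/11)
-352*(R(11) + (4 + 6)**2) = -352*(-10/11 + (4 + 6)**2) = -352*(-10/11 + 10**2) = -352*(-10/11 + 100) = -352*1090/11 = -34880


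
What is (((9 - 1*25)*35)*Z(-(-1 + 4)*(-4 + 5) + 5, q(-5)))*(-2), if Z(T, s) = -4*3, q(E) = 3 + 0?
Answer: -13440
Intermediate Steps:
q(E) = 3
Z(T, s) = -12
(((9 - 1*25)*35)*Z(-(-1 + 4)*(-4 + 5) + 5, q(-5)))*(-2) = (((9 - 1*25)*35)*(-12))*(-2) = (((9 - 25)*35)*(-12))*(-2) = (-16*35*(-12))*(-2) = -560*(-12)*(-2) = 6720*(-2) = -13440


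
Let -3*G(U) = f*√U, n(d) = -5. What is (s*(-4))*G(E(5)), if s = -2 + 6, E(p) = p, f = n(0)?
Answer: -80*√5/3 ≈ -59.628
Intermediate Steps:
f = -5
G(U) = 5*√U/3 (G(U) = -(-5)*√U/3 = 5*√U/3)
s = 4
(s*(-4))*G(E(5)) = (4*(-4))*(5*√5/3) = -80*√5/3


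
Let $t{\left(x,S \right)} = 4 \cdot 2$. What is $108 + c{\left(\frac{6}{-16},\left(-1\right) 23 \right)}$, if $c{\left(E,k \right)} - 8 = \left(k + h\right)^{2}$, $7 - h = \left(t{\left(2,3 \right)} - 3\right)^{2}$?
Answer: $1797$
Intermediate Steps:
$t{\left(x,S \right)} = 8$
$h = -18$ ($h = 7 - \left(8 - 3\right)^{2} = 7 - 5^{2} = 7 - 25 = -18$)
$c{\left(E,k \right)} = 8 + \left(-18 + k\right)^{2}$ ($c{\left(E,k \right)} = 8 + \left(k - 18\right)^{2} = 8 + \left(-18 + k\right)^{2}$)
$108 + c{\left(\frac{6}{-16},\left(-1\right) 23 \right)} = 108 + \left(8 + \left(-18 - 23\right)^{2}\right) = 108 + \left(8 + \left(-41\right)^{2}\right) = 108 + \left(8 + 1681\right) = 108 + 1689 = 1797$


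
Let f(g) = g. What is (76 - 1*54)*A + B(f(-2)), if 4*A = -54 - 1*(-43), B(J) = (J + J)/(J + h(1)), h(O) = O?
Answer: -113/2 ≈ -56.500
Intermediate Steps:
B(J) = 2*J/(1 + J) (B(J) = (J + J)/(J + 1) = (2*J)/(1 + J) = 2*J/(1 + J))
A = -11/4 (A = (-54 - 1*(-43))/4 = (-54 + 43)/4 = (1/4)*(-11) = -11/4 ≈ -2.7500)
(76 - 1*54)*A + B(f(-2)) = (76 - 1*54)*(-11/4) + 2*(-2)/(1 - 2) = (76 - 54)*(-11/4) + 2*(-2)/(-1) = 22*(-11/4) + 2*(-2)*(-1) = -121/2 + 4 = -113/2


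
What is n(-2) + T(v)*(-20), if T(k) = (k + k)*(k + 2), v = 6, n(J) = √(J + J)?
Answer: -1920 + 2*I ≈ -1920.0 + 2.0*I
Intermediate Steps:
n(J) = √2*√J (n(J) = √(2*J) = √2*√J)
T(k) = 2*k*(2 + k) (T(k) = (2*k)*(2 + k) = 2*k*(2 + k))
n(-2) + T(v)*(-20) = √2*√(-2) + (2*6*(2 + 6))*(-20) = √2*(I*√2) + (2*6*8)*(-20) = 2*I + 96*(-20) = 2*I - 1920 = -1920 + 2*I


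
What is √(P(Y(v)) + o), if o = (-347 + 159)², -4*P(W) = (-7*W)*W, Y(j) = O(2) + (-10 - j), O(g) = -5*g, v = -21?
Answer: √141383/2 ≈ 188.00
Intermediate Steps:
Y(j) = -20 - j (Y(j) = -5*2 + (-10 - j) = -10 + (-10 - j) = -20 - j)
P(W) = 7*W²/4 (P(W) = -(-7*W)*W/4 = -(-7)*W²/4 = 7*W²/4)
o = 35344 (o = (-188)² = 35344)
√(P(Y(v)) + o) = √(7*(-20 - 1*(-21))²/4 + 35344) = √(7*(-20 + 21)²/4 + 35344) = √((7/4)*1² + 35344) = √((7/4)*1 + 35344) = √(7/4 + 35344) = √(141383/4) = √141383/2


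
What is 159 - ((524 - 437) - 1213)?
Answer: 1285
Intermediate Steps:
159 - ((524 - 437) - 1213) = 159 - (87 - 1213) = 159 - 1*(-1126) = 159 + 1126 = 1285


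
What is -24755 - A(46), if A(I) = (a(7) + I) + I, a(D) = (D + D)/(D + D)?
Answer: -24848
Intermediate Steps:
a(D) = 1 (a(D) = (2*D)/((2*D)) = (2*D)*(1/(2*D)) = 1)
A(I) = 1 + 2*I (A(I) = (1 + I) + I = 1 + 2*I)
-24755 - A(46) = -24755 - (1 + 2*46) = -24755 - (1 + 92) = -24755 - 1*93 = -24755 - 93 = -24848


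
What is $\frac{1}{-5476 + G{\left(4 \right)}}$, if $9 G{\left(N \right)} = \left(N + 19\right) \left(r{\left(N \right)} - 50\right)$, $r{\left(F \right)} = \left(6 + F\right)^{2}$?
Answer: $- \frac{9}{48134} \approx -0.00018698$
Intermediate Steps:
$G{\left(N \right)} = \frac{\left(-50 + \left(6 + N\right)^{2}\right) \left(19 + N\right)}{9}$ ($G{\left(N \right)} = \frac{\left(N + 19\right) \left(\left(6 + N\right)^{2} - 50\right)}{9} = \frac{\left(19 + N\right) \left(-50 + \left(6 + N\right)^{2}\right)}{9} = \frac{\left(-50 + \left(6 + N\right)^{2}\right) \left(19 + N\right)}{9}$)
$\frac{1}{-5476 + G{\left(4 \right)}} = \frac{1}{-5476 + \left(- \frac{266}{9} + \frac{4^{3}}{9} + \frac{31 \cdot 4^{2}}{9} + \frac{214}{9} \cdot 4\right)} = \frac{1}{-5476 + \left(- \frac{266}{9} + \frac{1}{9} \cdot 64 + \frac{31}{9} \cdot 16 + \frac{856}{9}\right)} = \frac{1}{-5476 + \left(- \frac{266}{9} + \frac{64}{9} + \frac{496}{9} + \frac{856}{9}\right)} = \frac{1}{-5476 + \frac{1150}{9}} = \frac{1}{- \frac{48134}{9}} = - \frac{9}{48134}$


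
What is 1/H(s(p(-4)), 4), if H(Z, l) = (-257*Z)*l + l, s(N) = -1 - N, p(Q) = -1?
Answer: ¼ ≈ 0.25000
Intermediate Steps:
H(Z, l) = l - 257*Z*l (H(Z, l) = -257*Z*l + l = l - 257*Z*l)
1/H(s(p(-4)), 4) = 1/(4*(1 - 257*(-1 - 1*(-1)))) = 1/(4*(1 - 257*(-1 + 1))) = 1/(4*(1 - 257*0)) = 1/(4*(1 + 0)) = 1/(4*1) = 1/4 = ¼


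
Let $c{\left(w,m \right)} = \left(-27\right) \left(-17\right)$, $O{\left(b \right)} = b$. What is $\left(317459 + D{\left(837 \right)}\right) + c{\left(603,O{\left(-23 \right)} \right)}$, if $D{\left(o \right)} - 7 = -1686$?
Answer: $316239$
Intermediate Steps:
$D{\left(o \right)} = -1679$ ($D{\left(o \right)} = 7 - 1686 = -1679$)
$c{\left(w,m \right)} = 459$
$\left(317459 + D{\left(837 \right)}\right) + c{\left(603,O{\left(-23 \right)} \right)} = \left(317459 - 1679\right) + 459 = 315780 + 459 = 316239$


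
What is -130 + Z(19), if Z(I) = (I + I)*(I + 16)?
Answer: 1200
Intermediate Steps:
Z(I) = 2*I*(16 + I) (Z(I) = (2*I)*(16 + I) = 2*I*(16 + I))
-130 + Z(19) = -130 + 2*19*(16 + 19) = -130 + 2*19*35 = -130 + 1330 = 1200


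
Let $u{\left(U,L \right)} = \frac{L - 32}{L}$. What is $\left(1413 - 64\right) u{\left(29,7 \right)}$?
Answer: $- \frac{33725}{7} \approx -4817.9$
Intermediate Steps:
$u{\left(U,L \right)} = \frac{-32 + L}{L}$
$\left(1413 - 64\right) u{\left(29,7 \right)} = \left(1413 - 64\right) \frac{-32 + 7}{7} = 1349 \cdot \frac{1}{7} \left(-25\right) = 1349 \left(- \frac{25}{7}\right) = - \frac{33725}{7}$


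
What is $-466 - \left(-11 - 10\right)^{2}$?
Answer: $-907$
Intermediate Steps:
$-466 - \left(-11 - 10\right)^{2} = -466 - \left(-21\right)^{2} = -466 - 441 = -907$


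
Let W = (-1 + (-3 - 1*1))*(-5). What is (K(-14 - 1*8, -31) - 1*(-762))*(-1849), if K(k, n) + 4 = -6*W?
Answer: -1124192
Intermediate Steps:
W = 25 (W = (-1 + (-3 - 1))*(-5) = (-1 - 4)*(-5) = -5*(-5) = 25)
K(k, n) = -154 (K(k, n) = -4 - 6*25 = -4 - 150 = -154)
(K(-14 - 1*8, -31) - 1*(-762))*(-1849) = (-154 - 1*(-762))*(-1849) = (-154 + 762)*(-1849) = 608*(-1849) = -1124192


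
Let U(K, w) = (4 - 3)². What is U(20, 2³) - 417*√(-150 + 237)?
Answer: 1 - 417*√87 ≈ -3888.5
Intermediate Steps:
U(K, w) = 1 (U(K, w) = 1² = 1)
U(20, 2³) - 417*√(-150 + 237) = 1 - 417*√(-150 + 237) = 1 - 417*√87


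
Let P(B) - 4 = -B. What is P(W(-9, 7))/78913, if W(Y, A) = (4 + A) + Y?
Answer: 2/78913 ≈ 2.5344e-5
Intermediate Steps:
W(Y, A) = 4 + A + Y
P(B) = 4 - B
P(W(-9, 7))/78913 = (4 - (4 + 7 - 9))/78913 = (4 - 1*2)*(1/78913) = (4 - 2)*(1/78913) = 2*(1/78913) = 2/78913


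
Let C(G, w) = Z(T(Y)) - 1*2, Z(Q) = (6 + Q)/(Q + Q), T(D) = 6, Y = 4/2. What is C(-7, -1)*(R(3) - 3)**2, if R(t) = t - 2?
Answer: -4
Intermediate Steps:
R(t) = -2 + t
Y = 2 (Y = 4*(1/2) = 2)
Z(Q) = (6 + Q)/(2*Q) (Z(Q) = (6 + Q)/((2*Q)) = (6 + Q)*(1/(2*Q)) = (6 + Q)/(2*Q))
C(G, w) = -1 (C(G, w) = (1/2)*(6 + 6)/6 - 1*2 = (1/2)*(1/6)*12 - 2 = 1 - 2 = -1)
C(-7, -1)*(R(3) - 3)**2 = -((-2 + 3) - 3)**2 = -(1 - 3)**2 = -1*(-2)**2 = -1*4 = -4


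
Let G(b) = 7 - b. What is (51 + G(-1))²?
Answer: 3481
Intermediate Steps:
(51 + G(-1))² = (51 + (7 - 1*(-1)))² = (51 + (7 + 1))² = (51 + 8)² = 59² = 3481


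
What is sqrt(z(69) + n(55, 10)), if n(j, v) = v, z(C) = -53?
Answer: I*sqrt(43) ≈ 6.5574*I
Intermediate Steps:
sqrt(z(69) + n(55, 10)) = sqrt(-53 + 10) = sqrt(-43) = I*sqrt(43)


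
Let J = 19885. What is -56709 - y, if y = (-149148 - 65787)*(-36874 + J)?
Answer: -3651587424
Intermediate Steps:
y = 3651530715 (y = (-149148 - 65787)*(-36874 + 19885) = -214935*(-16989) = 3651530715)
-56709 - y = -56709 - 1*3651530715 = -56709 - 3651530715 = -3651587424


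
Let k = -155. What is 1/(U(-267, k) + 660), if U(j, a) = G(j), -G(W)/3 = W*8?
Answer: 1/7068 ≈ 0.00014148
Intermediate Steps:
G(W) = -24*W (G(W) = -3*W*8 = -24*W)
U(j, a) = -24*j
1/(U(-267, k) + 660) = 1/(-24*(-267) + 660) = 1/(6408 + 660) = 1/7068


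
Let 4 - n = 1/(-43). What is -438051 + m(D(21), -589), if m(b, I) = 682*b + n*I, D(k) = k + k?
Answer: -17706398/43 ≈ -4.1178e+5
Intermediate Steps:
D(k) = 2*k
n = 173/43 (n = 4 - 1/(-43) = 4 - 1*(-1/43) = 4 + 1/43 = 173/43 ≈ 4.0233)
m(b, I) = 682*b + 173*I/43
-438051 + m(D(21), -589) = -438051 + (682*(2*21) + (173/43)*(-589)) = -438051 + (682*42 - 101897/43) = -438051 + (28644 - 101897/43) = -438051 + 1129795/43 = -17706398/43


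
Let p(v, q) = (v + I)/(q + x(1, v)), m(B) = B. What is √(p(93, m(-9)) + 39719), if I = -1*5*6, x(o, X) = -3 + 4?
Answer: √635378/4 ≈ 199.28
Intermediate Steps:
x(o, X) = 1
I = -30 (I = -5*6 = -30)
p(v, q) = (-30 + v)/(1 + q) (p(v, q) = (v - 30)/(q + 1) = (-30 + v)/(1 + q))
√(p(93, m(-9)) + 39719) = √((-30 + 93)/(1 - 9) + 39719) = √(63/(-8) + 39719) = √(-⅛*63 + 39719) = √(-63/8 + 39719) = √(317689/8) = √635378/4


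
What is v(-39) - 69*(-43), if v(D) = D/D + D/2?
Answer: 5897/2 ≈ 2948.5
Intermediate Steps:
v(D) = 1 + D/2 (v(D) = 1 + D*(1/2) = 1 + D/2)
v(-39) - 69*(-43) = (1 + (1/2)*(-39)) - 69*(-43) = (1 - 39/2) + 2967 = -37/2 + 2967 = 5897/2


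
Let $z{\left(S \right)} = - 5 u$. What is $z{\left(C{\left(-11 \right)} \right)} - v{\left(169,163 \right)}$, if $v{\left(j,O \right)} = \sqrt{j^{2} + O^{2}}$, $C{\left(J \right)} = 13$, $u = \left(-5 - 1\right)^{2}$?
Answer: $-180 - \sqrt{55130} \approx -414.8$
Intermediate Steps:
$u = 36$ ($u = \left(-6\right)^{2} = 36$)
$v{\left(j,O \right)} = \sqrt{O^{2} + j^{2}}$
$z{\left(S \right)} = -180$ ($z{\left(S \right)} = \left(-5\right) 36 = -180$)
$z{\left(C{\left(-11 \right)} \right)} - v{\left(169,163 \right)} = -180 - \sqrt{163^{2} + 169^{2}} = -180 - \sqrt{26569 + 28561} = -180 - \sqrt{55130}$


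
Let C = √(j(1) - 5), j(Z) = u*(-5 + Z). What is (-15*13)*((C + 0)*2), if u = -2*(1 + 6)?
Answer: -390*√51 ≈ -2785.2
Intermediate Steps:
u = -14 (u = -2*7 = -14)
j(Z) = 70 - 14*Z (j(Z) = -14*(-5 + Z) = 70 - 14*Z)
C = √51 (C = √((70 - 14*1) - 5) = √((70 - 14) - 5) = √(56 - 5) = √51 ≈ 7.1414)
(-15*13)*((C + 0)*2) = (-15*13)*((√51 + 0)*2) = -195*√51*2 = -390*√51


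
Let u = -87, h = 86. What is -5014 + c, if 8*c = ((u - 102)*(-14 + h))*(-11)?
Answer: 13697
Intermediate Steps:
c = 18711 (c = (((-87 - 102)*(-14 + 86))*(-11))/8 = (-189*72*(-11))/8 = (-13608*(-11))/8 = (⅛)*149688 = 18711)
-5014 + c = -5014 + 18711 = 13697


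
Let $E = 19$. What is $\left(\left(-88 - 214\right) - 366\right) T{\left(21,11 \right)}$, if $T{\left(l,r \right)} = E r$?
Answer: $-139612$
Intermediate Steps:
$T{\left(l,r \right)} = 19 r$
$\left(\left(-88 - 214\right) - 366\right) T{\left(21,11 \right)} = \left(\left(-88 - 214\right) - 366\right) 19 \cdot 11 = \left(-302 - 366\right) 209 = \left(-668\right) 209 = -139612$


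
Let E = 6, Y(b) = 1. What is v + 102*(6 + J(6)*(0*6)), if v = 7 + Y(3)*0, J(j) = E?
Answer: 619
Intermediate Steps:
J(j) = 6
v = 7 (v = 7 + 1*0 = 7 + 0 = 7)
v + 102*(6 + J(6)*(0*6)) = 7 + 102*(6 + 6*(0*6)) = 7 + 102*(6 + 6*0) = 7 + 102*(6 + 0) = 7 + 102*6 = 7 + 612 = 619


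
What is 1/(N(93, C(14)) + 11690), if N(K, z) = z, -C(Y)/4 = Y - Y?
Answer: 1/11690 ≈ 8.5543e-5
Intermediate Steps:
C(Y) = 0 (C(Y) = -4*(Y - Y) = -4*0 = 0)
1/(N(93, C(14)) + 11690) = 1/(0 + 11690) = 1/11690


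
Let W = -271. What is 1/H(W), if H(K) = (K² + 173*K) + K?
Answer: 1/26287 ≈ 3.8042e-5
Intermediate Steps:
H(K) = K² + 174*K
1/H(W) = 1/(-271*(174 - 271)) = 1/(-271*(-97)) = 1/26287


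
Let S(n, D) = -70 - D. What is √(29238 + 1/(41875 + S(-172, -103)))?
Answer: √12837532062085/20954 ≈ 170.99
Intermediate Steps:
√(29238 + 1/(41875 + S(-172, -103))) = √(29238 + 1/(41875 + (-70 - 1*(-103)))) = √(29238 + 1/(41875 + (-70 + 103))) = √(29238 + 1/(41875 + 33)) = √(29238 + 1/41908) = √(1225306105/41908) = √12837532062085/20954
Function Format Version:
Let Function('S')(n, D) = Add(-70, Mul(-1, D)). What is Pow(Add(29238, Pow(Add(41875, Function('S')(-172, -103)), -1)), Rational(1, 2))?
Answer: Mul(Rational(1, 20954), Pow(12837532062085, Rational(1, 2))) ≈ 170.99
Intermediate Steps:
Pow(Add(29238, Pow(Add(41875, Function('S')(-172, -103)), -1)), Rational(1, 2)) = Pow(Add(29238, Pow(Add(41875, Add(-70, Mul(-1, -103))), -1)), Rational(1, 2)) = Pow(Add(29238, Pow(Add(41875, Add(-70, 103)), -1)), Rational(1, 2)) = Pow(Add(29238, Pow(Add(41875, 33), -1)), Rational(1, 2)) = Pow(Add(29238, Pow(41908, -1)), Rational(1, 2)) = Pow(Add(29238, Rational(1, 41908)), Rational(1, 2)) = Pow(Rational(1225306105, 41908), Rational(1, 2)) = Mul(Rational(1, 20954), Pow(12837532062085, Rational(1, 2)))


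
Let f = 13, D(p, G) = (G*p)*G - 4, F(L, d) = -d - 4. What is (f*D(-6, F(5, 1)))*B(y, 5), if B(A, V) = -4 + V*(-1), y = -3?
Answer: 18018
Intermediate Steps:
F(L, d) = -4 - d
D(p, G) = -4 + p*G² (D(p, G) = p*G² - 4 = -4 + p*G²)
B(A, V) = -4 - V
(f*D(-6, F(5, 1)))*B(y, 5) = (13*(-4 - 6*(-4 - 1*1)²))*(-4 - 1*5) = (13*(-4 - 6*(-4 - 1)²))*(-4 - 5) = (13*(-4 - 6*(-5)²))*(-9) = (13*(-4 - 6*25))*(-9) = (13*(-4 - 150))*(-9) = (13*(-154))*(-9) = -2002*(-9) = 18018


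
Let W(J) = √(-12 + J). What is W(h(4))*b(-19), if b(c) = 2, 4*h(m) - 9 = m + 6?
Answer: I*√29 ≈ 5.3852*I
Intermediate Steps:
h(m) = 15/4 + m/4 (h(m) = 9/4 + (m + 6)/4 = 9/4 + (6 + m)/4 = 9/4 + (3/2 + m/4) = 15/4 + m/4)
W(h(4))*b(-19) = √(-12 + (15/4 + (¼)*4))*2 = √(-12 + (15/4 + 1))*2 = √(-12 + 19/4)*2 = √(-29/4)*2 = (I*√29/2)*2 = I*√29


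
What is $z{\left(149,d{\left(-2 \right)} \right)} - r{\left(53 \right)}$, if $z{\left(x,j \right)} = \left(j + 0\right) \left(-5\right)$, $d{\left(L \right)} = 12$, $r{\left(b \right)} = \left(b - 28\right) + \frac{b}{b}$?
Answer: $-86$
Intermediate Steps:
$r{\left(b \right)} = -27 + b$ ($r{\left(b \right)} = \left(-28 + b\right) + 1 = -27 + b$)
$z{\left(x,j \right)} = - 5 j$ ($z{\left(x,j \right)} = j \left(-5\right) = - 5 j$)
$z{\left(149,d{\left(-2 \right)} \right)} - r{\left(53 \right)} = \left(-5\right) 12 - \left(-27 + 53\right) = -60 - 26 = -86$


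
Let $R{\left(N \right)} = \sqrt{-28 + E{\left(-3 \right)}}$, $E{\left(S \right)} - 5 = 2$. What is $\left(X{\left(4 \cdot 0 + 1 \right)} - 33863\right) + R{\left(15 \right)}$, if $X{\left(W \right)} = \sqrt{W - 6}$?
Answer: $-33863 + i \sqrt{5} + i \sqrt{21} \approx -33863.0 + 6.8186 i$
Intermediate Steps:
$E{\left(S \right)} = 7$ ($E{\left(S \right)} = 5 + 2 = 7$)
$X{\left(W \right)} = \sqrt{-6 + W}$
$R{\left(N \right)} = i \sqrt{21}$ ($R{\left(N \right)} = \sqrt{-28 + 7} = \sqrt{-21} = i \sqrt{21}$)
$\left(X{\left(4 \cdot 0 + 1 \right)} - 33863\right) + R{\left(15 \right)} = \left(\sqrt{-6 + \left(4 \cdot 0 + 1\right)} - 33863\right) + i \sqrt{21} = \left(\sqrt{-6 + \left(0 + 1\right)} - 33863\right) + i \sqrt{21} = \left(\sqrt{-6 + 1} - 33863\right) + i \sqrt{21} = \left(\sqrt{-5} - 33863\right) + i \sqrt{21} = \left(i \sqrt{5} - 33863\right) + i \sqrt{21} = \left(-33863 + i \sqrt{5}\right) + i \sqrt{21} = -33863 + i \sqrt{5} + i \sqrt{21}$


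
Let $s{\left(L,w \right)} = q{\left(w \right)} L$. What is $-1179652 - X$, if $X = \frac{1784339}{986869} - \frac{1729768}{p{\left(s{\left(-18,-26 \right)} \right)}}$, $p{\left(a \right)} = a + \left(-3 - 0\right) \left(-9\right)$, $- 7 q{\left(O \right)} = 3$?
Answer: $- \frac{270942416149517}{239809167} \approx -1.1298 \cdot 10^{6}$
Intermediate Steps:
$q{\left(O \right)} = - \frac{3}{7}$ ($q{\left(O \right)} = \left(- \frac{1}{7}\right) 3 = - \frac{3}{7}$)
$s{\left(L,w \right)} = - \frac{3 L}{7}$
$p{\left(a \right)} = 27 + a$ ($p{\left(a \right)} = a + \left(-3 + 0\right) \left(-9\right) = a - -27 = a + 27 = 27 + a$)
$X = - \frac{11948947320367}{239809167}$ ($X = \frac{1784339}{986869} - \frac{1729768}{27 - - \frac{54}{7}} = 1784339 \cdot \frac{1}{986869} - \frac{1729768}{27 + \frac{54}{7}} = \frac{1784339}{986869} - \frac{1729768}{\frac{243}{7}} = \frac{1784339}{986869} - \frac{12108376}{243} = - \frac{11948947320367}{239809167} \approx -49827.0$)
$-1179652 - X = -1179652 - - \frac{11948947320367}{239809167} = -1179652 + \frac{11948947320367}{239809167} = - \frac{270942416149517}{239809167}$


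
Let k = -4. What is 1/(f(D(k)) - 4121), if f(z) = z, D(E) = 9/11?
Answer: -11/45322 ≈ -0.00024271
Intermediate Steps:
D(E) = 9/11 (D(E) = 9*(1/11) = 9/11)
1/(f(D(k)) - 4121) = 1/(9/11 - 4121) = 1/(-45322/11) = -11/45322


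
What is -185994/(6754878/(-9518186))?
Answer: 98351415938/375271 ≈ 2.6208e+5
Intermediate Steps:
-185994/(6754878/(-9518186)) = -185994/(6754878*(-1/9518186)) = -185994/(-3377439/4759093) = -185994*(-4759093/3377439) = 98351415938/375271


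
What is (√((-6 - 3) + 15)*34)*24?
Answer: 816*√6 ≈ 1998.8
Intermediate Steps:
(√((-6 - 3) + 15)*34)*24 = (√(-9 + 15)*34)*24 = (√6*34)*24 = (34*√6)*24 = 816*√6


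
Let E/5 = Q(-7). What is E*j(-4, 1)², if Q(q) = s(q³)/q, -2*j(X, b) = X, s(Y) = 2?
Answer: -40/7 ≈ -5.7143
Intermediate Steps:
j(X, b) = -X/2
Q(q) = 2/q
E = -10/7 (E = 5*(2/(-7)) = 5*(2*(-⅐)) = 5*(-2/7) = -10/7 ≈ -1.4286)
E*j(-4, 1)² = -10*(-½*(-4))²/7 = -10/7*2² = -10/7*4 = -40/7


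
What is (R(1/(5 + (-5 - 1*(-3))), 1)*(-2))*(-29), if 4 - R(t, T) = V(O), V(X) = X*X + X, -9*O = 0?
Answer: 232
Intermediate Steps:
O = 0 (O = -⅑*0 = 0)
V(X) = X + X² (V(X) = X² + X = X + X²)
R(t, T) = 4 (R(t, T) = 4 - 0*(1 + 0) = 4 - 0 = 4 - 1*0 = 4 + 0 = 4)
(R(1/(5 + (-5 - 1*(-3))), 1)*(-2))*(-29) = (4*(-2))*(-29) = -8*(-29) = 232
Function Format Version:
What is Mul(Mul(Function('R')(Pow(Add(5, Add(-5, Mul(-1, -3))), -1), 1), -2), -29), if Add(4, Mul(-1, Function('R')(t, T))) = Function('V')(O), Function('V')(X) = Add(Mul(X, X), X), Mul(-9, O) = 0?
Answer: 232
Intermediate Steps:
O = 0 (O = Mul(Rational(-1, 9), 0) = 0)
Function('V')(X) = Add(X, Pow(X, 2)) (Function('V')(X) = Add(Pow(X, 2), X) = Add(X, Pow(X, 2)))
Function('R')(t, T) = 4 (Function('R')(t, T) = Add(4, Mul(-1, Mul(0, Add(1, 0)))) = Add(4, Mul(-1, Mul(0, 1))) = Add(4, Mul(-1, 0)) = Add(4, 0) = 4)
Mul(Mul(Function('R')(Pow(Add(5, Add(-5, Mul(-1, -3))), -1), 1), -2), -29) = Mul(Mul(4, -2), -29) = Mul(-8, -29) = 232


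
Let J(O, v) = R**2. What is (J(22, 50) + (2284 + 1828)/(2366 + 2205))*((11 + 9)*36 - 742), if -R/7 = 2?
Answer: -19800616/4571 ≈ -4331.8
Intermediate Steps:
R = -14 (R = -7*2 = -14)
J(O, v) = 196 (J(O, v) = (-14)**2 = 196)
(J(22, 50) + (2284 + 1828)/(2366 + 2205))*((11 + 9)*36 - 742) = (196 + (2284 + 1828)/(2366 + 2205))*((11 + 9)*36 - 742) = (196 + 4112/4571)*(20*36 - 742) = (196 + 4112*(1/4571))*(720 - 742) = (196 + 4112/4571)*(-22) = (900028/4571)*(-22) = -19800616/4571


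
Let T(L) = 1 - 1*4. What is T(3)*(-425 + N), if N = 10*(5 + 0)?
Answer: 1125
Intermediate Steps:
T(L) = -3 (T(L) = 1 - 4 = -3)
N = 50 (N = 10*5 = 50)
T(3)*(-425 + N) = -3*(-425 + 50) = -3*(-375) = 1125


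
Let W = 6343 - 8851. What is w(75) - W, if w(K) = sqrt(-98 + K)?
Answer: 2508 + I*sqrt(23) ≈ 2508.0 + 4.7958*I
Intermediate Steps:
W = -2508
w(75) - W = sqrt(-98 + 75) - 1*(-2508) = sqrt(-23) + 2508 = I*sqrt(23) + 2508 = 2508 + I*sqrt(23)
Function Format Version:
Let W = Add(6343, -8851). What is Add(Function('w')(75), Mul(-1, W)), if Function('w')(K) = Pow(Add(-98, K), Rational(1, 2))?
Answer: Add(2508, Mul(I, Pow(23, Rational(1, 2)))) ≈ Add(2508.0, Mul(4.7958, I))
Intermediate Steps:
W = -2508
Add(Function('w')(75), Mul(-1, W)) = Add(Pow(Add(-98, 75), Rational(1, 2)), Mul(-1, -2508)) = Add(Pow(-23, Rational(1, 2)), 2508) = Add(Mul(I, Pow(23, Rational(1, 2))), 2508) = Add(2508, Mul(I, Pow(23, Rational(1, 2))))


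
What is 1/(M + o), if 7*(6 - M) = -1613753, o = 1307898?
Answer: 7/10769081 ≈ 6.5001e-7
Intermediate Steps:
M = 1613795/7 (M = 6 - ⅐*(-1613753) = 6 + 1613753/7 = 1613795/7 ≈ 2.3054e+5)
1/(M + o) = 1/(1613795/7 + 1307898) = 1/(10769081/7) = 7/10769081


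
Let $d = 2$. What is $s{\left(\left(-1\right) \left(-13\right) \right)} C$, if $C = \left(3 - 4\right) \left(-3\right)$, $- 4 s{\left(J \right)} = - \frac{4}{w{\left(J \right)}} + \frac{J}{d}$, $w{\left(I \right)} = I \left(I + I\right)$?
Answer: $- \frac{6579}{1352} \approx -4.8661$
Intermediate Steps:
$w{\left(I \right)} = 2 I^{2}$ ($w{\left(I \right)} = I 2 I = 2 I^{2}$)
$s{\left(J \right)} = \frac{1}{2 J^{2}} - \frac{J}{8}$ ($s{\left(J \right)} = - \frac{- \frac{4}{2 J^{2}} + \frac{J}{2}}{4} = - \frac{- 4 \frac{1}{2 J^{2}} + J \frac{1}{2}}{4} = - \frac{- \frac{2}{J^{2}} + \frac{J}{2}}{4} = - \frac{\frac{J}{2} - \frac{2}{J^{2}}}{4} = \frac{1}{2 J^{2}} - \frac{J}{8}$)
$C = 3$ ($C = \left(-1\right) \left(-3\right) = 3$)
$s{\left(\left(-1\right) \left(-13\right) \right)} C = \frac{4 - \left(\left(-1\right) \left(-13\right)\right)^{3}}{8 \cdot 169} \cdot 3 = \frac{4 - 13^{3}}{8 \cdot 169} \cdot 3 = \frac{1}{8} \cdot \frac{1}{169} \left(4 - 2197\right) 3 = \frac{1}{8} \cdot \frac{1}{169} \left(-2193\right) 3 = \left(- \frac{2193}{1352}\right) 3 = - \frac{6579}{1352}$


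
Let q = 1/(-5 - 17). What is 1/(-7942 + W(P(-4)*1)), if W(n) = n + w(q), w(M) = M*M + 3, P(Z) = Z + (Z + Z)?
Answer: -484/3848283 ≈ -0.00012577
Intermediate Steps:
P(Z) = 3*Z (P(Z) = Z + 2*Z = 3*Z)
q = -1/22 (q = 1/(-22) = -1/22 ≈ -0.045455)
w(M) = 3 + M² (w(M) = M² + 3 = 3 + M²)
W(n) = 1453/484 + n (W(n) = n + (3 + (-1/22)²) = n + (3 + 1/484) = n + 1453/484 = 1453/484 + n)
1/(-7942 + W(P(-4)*1)) = 1/(-7942 + (1453/484 + (3*(-4))*1)) = 1/(-7942 + (1453/484 - 12*1)) = 1/(-7942 + (1453/484 - 12)) = 1/(-7942 - 4355/484) = 1/(-3848283/484) = -484/3848283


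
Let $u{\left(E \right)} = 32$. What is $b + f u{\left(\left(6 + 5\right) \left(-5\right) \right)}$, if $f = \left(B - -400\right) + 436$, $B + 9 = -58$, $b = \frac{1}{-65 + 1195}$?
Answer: $\frac{27807041}{1130} \approx 24608.0$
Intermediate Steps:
$b = \frac{1}{1130} \approx 0.00088496$
$B = -67$ ($B = -9 - 58 = -67$)
$f = 769$ ($f = \left(-67 - -400\right) + 436 = \left(-67 + 400\right) + 436 = 333 + 436 = 769$)
$b + f u{\left(\left(6 + 5\right) \left(-5\right) \right)} = \frac{1}{1130} + 769 \cdot 32 = \frac{1}{1130} + 24608 = \frac{27807041}{1130}$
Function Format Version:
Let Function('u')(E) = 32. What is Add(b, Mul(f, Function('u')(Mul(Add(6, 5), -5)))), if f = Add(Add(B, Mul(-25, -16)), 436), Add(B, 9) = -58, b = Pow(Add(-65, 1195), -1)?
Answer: Rational(27807041, 1130) ≈ 24608.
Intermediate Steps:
b = Rational(1, 1130) (b = Pow(1130, -1) = Rational(1, 1130) ≈ 0.00088496)
B = -67 (B = Add(-9, -58) = -67)
f = 769 (f = Add(Add(-67, Mul(-25, -16)), 436) = Add(Add(-67, 400), 436) = Add(333, 436) = 769)
Add(b, Mul(f, Function('u')(Mul(Add(6, 5), -5)))) = Add(Rational(1, 1130), Mul(769, 32)) = Add(Rational(1, 1130), 24608) = Rational(27807041, 1130)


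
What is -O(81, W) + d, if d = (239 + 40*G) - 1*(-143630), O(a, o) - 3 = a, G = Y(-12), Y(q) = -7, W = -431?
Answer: 143505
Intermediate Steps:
G = -7
O(a, o) = 3 + a
d = 143589 (d = (239 + 40*(-7)) - 1*(-143630) = (239 - 280) + 143630 = -41 + 143630 = 143589)
-O(81, W) + d = -(3 + 81) + 143589 = -1*84 + 143589 = -84 + 143589 = 143505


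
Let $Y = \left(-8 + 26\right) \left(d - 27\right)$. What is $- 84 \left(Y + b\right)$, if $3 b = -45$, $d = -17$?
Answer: $67788$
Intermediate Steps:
$Y = -792$ ($Y = \left(-8 + 26\right) \left(-17 - 27\right) = 18 \left(-44\right) = -792$)
$b = -15$ ($b = \frac{1}{3} \left(-45\right) = -15$)
$- 84 \left(Y + b\right) = - 84 \left(-792 - 15\right) = \left(-84\right) \left(-807\right) = 67788$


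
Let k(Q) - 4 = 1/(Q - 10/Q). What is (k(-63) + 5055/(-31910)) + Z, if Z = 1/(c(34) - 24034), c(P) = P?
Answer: 1159916210831/303196056000 ≈ 3.8256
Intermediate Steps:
Z = -1/24000 (Z = 1/(34 - 24034) = 1/(-24000) = -1/24000 ≈ -4.1667e-5)
k(Q) = 4 + 1/(Q - 10/Q)
(k(-63) + 5055/(-31910)) + Z = ((-40 - 63 + 4*(-63)**2)/(-10 + (-63)**2) + 5055/(-31910)) - 1/24000 = ((-40 - 63 + 4*3969)/(-10 + 3969) + 5055*(-1/31910)) - 1/24000 = ((-40 - 63 + 15876)/3959 - 1011/6382) - 1/24000 = ((1/3959)*15773 - 1011/6382) - 1/24000 = (15773/3959 - 1011/6382) - 1/24000 = 96660737/25266338 - 1/24000 = 1159916210831/303196056000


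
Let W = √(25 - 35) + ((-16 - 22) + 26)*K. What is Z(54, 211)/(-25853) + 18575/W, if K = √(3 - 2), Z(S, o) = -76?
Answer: (-480218563*I + 76*√10)/(25853*(√10 + 12*I)) ≈ -1447.4 - 381.42*I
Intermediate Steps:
K = 1 (K = √1 = 1)
W = -12 + I*√10 (W = √(25 - 35) + ((-16 - 22) + 26)*1 = √(-10) + (-38 + 26)*1 = I*√10 - 12*1 = I*√10 - 12 = -12 + I*√10 ≈ -12.0 + 3.1623*I)
Z(54, 211)/(-25853) + 18575/W = -76/(-25853) + 18575/(-12 + I*√10) = -76*(-1/25853) + 18575/(-12 + I*√10) = 76/25853 + 18575/(-12 + I*√10)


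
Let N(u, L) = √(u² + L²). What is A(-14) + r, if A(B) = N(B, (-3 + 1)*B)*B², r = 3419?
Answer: 3419 + 2744*√5 ≈ 9554.8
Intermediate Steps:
N(u, L) = √(L² + u²)
A(B) = √5*B²*√(B²) (A(B) = √(((-3 + 1)*B)² + B²)*B² = √((-2*B)² + B²)*B² = √(4*B² + B²)*B² = √(5*B²)*B² = (√5*√(B²))*B² = √5*B²*√(B²))
A(-14) + r = √5*(-14)²*√((-14)²) + 3419 = √5*196*√196 + 3419 = √5*196*14 + 3419 = 2744*√5 + 3419 = 3419 + 2744*√5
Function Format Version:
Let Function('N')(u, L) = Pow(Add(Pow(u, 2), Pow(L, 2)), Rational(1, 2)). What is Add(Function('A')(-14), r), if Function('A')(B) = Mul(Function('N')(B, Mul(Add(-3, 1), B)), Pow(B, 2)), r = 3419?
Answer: Add(3419, Mul(2744, Pow(5, Rational(1, 2)))) ≈ 9554.8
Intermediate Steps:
Function('N')(u, L) = Pow(Add(Pow(L, 2), Pow(u, 2)), Rational(1, 2))
Function('A')(B) = Mul(Pow(5, Rational(1, 2)), Pow(B, 2), Pow(Pow(B, 2), Rational(1, 2))) (Function('A')(B) = Mul(Pow(Add(Pow(Mul(Add(-3, 1), B), 2), Pow(B, 2)), Rational(1, 2)), Pow(B, 2)) = Mul(Pow(Add(Pow(Mul(-2, B), 2), Pow(B, 2)), Rational(1, 2)), Pow(B, 2)) = Mul(Pow(Add(Mul(4, Pow(B, 2)), Pow(B, 2)), Rational(1, 2)), Pow(B, 2)) = Mul(Pow(Mul(5, Pow(B, 2)), Rational(1, 2)), Pow(B, 2)) = Mul(Mul(Pow(5, Rational(1, 2)), Pow(Pow(B, 2), Rational(1, 2))), Pow(B, 2)) = Mul(Pow(5, Rational(1, 2)), Pow(B, 2), Pow(Pow(B, 2), Rational(1, 2))))
Add(Function('A')(-14), r) = Add(Mul(Pow(5, Rational(1, 2)), Pow(-14, 2), Pow(Pow(-14, 2), Rational(1, 2))), 3419) = Add(Mul(Pow(5, Rational(1, 2)), 196, Pow(196, Rational(1, 2))), 3419) = Add(Mul(Pow(5, Rational(1, 2)), 196, 14), 3419) = Add(Mul(2744, Pow(5, Rational(1, 2))), 3419) = Add(3419, Mul(2744, Pow(5, Rational(1, 2))))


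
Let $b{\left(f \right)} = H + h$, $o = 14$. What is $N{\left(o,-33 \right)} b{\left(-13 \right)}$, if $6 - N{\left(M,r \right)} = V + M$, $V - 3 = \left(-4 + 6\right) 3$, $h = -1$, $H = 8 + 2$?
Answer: $-153$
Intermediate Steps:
$H = 10$
$V = 9$ ($V = 3 + \left(-4 + 6\right) 3 = 3 + 2 \cdot 3 = 3 + 6 = 9$)
$N{\left(M,r \right)} = -3 - M$ ($N{\left(M,r \right)} = 6 - \left(9 + M\right) = -3 - M$)
$b{\left(f \right)} = 9$ ($b{\left(f \right)} = 10 - 1 = 9$)
$N{\left(o,-33 \right)} b{\left(-13 \right)} = \left(-3 - 14\right) 9 = \left(-17\right) 9 = -153$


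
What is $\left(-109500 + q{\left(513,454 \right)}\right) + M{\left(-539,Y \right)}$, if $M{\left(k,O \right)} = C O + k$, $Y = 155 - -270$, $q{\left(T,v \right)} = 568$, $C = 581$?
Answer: $137454$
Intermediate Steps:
$Y = 425$ ($Y = 155 + 270 = 425$)
$M{\left(k,O \right)} = k + 581 O$ ($M{\left(k,O \right)} = 581 O + k = k + 581 O$)
$\left(-109500 + q{\left(513,454 \right)}\right) + M{\left(-539,Y \right)} = \left(-109500 + 568\right) + \left(-539 + 581 \cdot 425\right) = -108932 + \left(-539 + 246925\right) = -108932 + 246386 = 137454$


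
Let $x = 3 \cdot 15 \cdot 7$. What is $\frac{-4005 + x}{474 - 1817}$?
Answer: $\frac{3690}{1343} \approx 2.7476$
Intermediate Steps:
$x = 315$ ($x = 45 \cdot 7 = 315$)
$\frac{-4005 + x}{474 - 1817} = \frac{-4005 + 315}{474 - 1817} = - \frac{3690}{-1343} = \left(-3690\right) \left(- \frac{1}{1343}\right) = \frac{3690}{1343}$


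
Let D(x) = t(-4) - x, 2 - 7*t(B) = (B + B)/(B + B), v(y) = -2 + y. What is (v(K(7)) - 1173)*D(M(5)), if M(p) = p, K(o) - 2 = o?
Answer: 39644/7 ≈ 5663.4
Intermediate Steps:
K(o) = 2 + o
t(B) = 1/7 (t(B) = 2/7 - (B + B)/(7*(B + B)) = 2/7 - 2*B/(7*(2*B)) = 2/7 - 2*B*1/(2*B)/7 = 2/7 - 1/7*1 = 2/7 - 1/7 = 1/7)
D(x) = 1/7 - x
(v(K(7)) - 1173)*D(M(5)) = ((-2 + (2 + 7)) - 1173)*(1/7 - 1*5) = ((-2 + 9) - 1173)*(1/7 - 5) = (7 - 1173)*(-34/7) = -1166*(-34/7) = 39644/7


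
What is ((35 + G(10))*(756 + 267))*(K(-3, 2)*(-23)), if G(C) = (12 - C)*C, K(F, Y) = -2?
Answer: 2588190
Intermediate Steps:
G(C) = C*(12 - C)
((35 + G(10))*(756 + 267))*(K(-3, 2)*(-23)) = ((35 + 10*(12 - 1*10))*(756 + 267))*(-2*(-23)) = ((35 + 10*(12 - 10))*1023)*46 = ((35 + 10*2)*1023)*46 = ((35 + 20)*1023)*46 = (55*1023)*46 = 56265*46 = 2588190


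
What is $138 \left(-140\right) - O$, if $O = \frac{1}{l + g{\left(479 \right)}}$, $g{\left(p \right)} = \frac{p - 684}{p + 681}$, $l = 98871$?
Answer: $- \frac{443162759152}{22938031} \approx -19320.0$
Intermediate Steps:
$g{\left(p \right)} = \frac{-684 + p}{681 + p}$
$O = \frac{232}{22938031}$ ($O = \frac{1}{98871 + \frac{-684 + 479}{681 + 479}} = \frac{1}{98871 + \frac{1}{1160} \left(-205\right)} = \frac{1}{98871 - \frac{41}{232}} = \frac{1}{\frac{22938031}{232}} = \frac{232}{22938031} \approx 1.0114 \cdot 10^{-5}$)
$138 \left(-140\right) - O = 138 \left(-140\right) - \frac{232}{22938031} = -19320 - \frac{232}{22938031} = - \frac{443162759152}{22938031}$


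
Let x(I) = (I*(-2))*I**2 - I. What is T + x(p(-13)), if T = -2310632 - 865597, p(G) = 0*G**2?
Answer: -3176229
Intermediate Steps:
p(G) = 0
T = -3176229
x(I) = -I - 2*I**3 (x(I) = (-2*I)*I**2 - I = -2*I**3 - I = -I - 2*I**3)
T + x(p(-13)) = -3176229 + (-1*0 - 2*0**3) = -3176229 + (0 - 2*0) = -3176229 + (0 + 0) = -3176229 + 0 = -3176229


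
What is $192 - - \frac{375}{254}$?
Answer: $\frac{49143}{254} \approx 193.48$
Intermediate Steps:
$192 - - \frac{375}{254} = 192 + \frac{375}{254} = \frac{49143}{254}$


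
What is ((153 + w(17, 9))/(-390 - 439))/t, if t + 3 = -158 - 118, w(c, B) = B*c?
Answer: 34/25699 ≈ 0.0013230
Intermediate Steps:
t = -279 (t = -3 + (-158 - 118) = -3 - 276 = -279)
((153 + w(17, 9))/(-390 - 439))/t = ((153 + 9*17)/(-390 - 439))/(-279) = ((153 + 153)/(-829))*(-1/279) = (306*(-1/829))*(-1/279) = -306/829*(-1/279) = 34/25699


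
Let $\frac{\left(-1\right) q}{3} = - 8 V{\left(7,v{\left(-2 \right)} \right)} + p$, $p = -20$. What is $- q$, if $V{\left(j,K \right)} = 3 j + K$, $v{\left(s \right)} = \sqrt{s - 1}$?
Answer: $-564 - 24 i \sqrt{3} \approx -564.0 - 41.569 i$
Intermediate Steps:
$v{\left(s \right)} = \sqrt{-1 + s}$
$V{\left(j,K \right)} = K + 3 j$
$q = 564 + 24 i \sqrt{3}$ ($q = - 3 \left(- 8 \left(\sqrt{-1 - 2} + 3 \cdot 7\right) - 20\right) = - 3 \left(- 8 \left(\sqrt{-3} + 21\right) - 20\right) = - 3 \left(- 8 \left(i \sqrt{3} + 21\right) - 20\right) = - 3 \left(- 8 \left(21 + i \sqrt{3}\right) - 20\right) = - 3 \left(\left(-168 - 8 i \sqrt{3}\right) - 20\right) = - 3 \left(-188 - 8 i \sqrt{3}\right) = 564 + 24 i \sqrt{3} \approx 564.0 + 41.569 i$)
$- q = - (564 + 24 i \sqrt{3}) = -564 - 24 i \sqrt{3}$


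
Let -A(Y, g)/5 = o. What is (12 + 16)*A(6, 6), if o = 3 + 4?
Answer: -980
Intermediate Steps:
o = 7
A(Y, g) = -35 (A(Y, g) = -5*7 = -35)
(12 + 16)*A(6, 6) = (12 + 16)*(-35) = 28*(-35) = -980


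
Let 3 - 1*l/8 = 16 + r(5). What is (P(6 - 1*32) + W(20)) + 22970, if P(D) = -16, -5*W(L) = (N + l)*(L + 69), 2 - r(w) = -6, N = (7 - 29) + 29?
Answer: 129099/5 ≈ 25820.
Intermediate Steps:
N = 7 (N = -22 + 29 = 7)
r(w) = 8 (r(w) = 2 - 1*(-6) = 2 + 6 = 8)
l = -168 (l = 24 - 8*(16 + 8) = 24 - 8*24 = 24 - 192 = -168)
W(L) = 11109/5 + 161*L/5 (W(L) = -(7 - 168)*(L + 69)/5 = -(-161)*(69 + L)/5 = -(-11109 - 161*L)/5 = 11109/5 + 161*L/5)
(P(6 - 1*32) + W(20)) + 22970 = (-16 + (11109/5 + (161/5)*20)) + 22970 = (-16 + (11109/5 + 644)) + 22970 = (-16 + 14329/5) + 22970 = 14249/5 + 22970 = 129099/5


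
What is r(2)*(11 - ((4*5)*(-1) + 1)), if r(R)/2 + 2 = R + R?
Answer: 120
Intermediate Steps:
r(R) = -4 + 4*R (r(R) = -4 + 2*(R + R) = -4 + 2*(2*R) = -4 + 4*R)
r(2)*(11 - ((4*5)*(-1) + 1)) = (-4 + 4*2)*(11 - ((4*5)*(-1) + 1)) = (-4 + 8)*(11 - (20*(-1) + 1)) = 4*(11 - (-20 + 1)) = 4*(11 - 1*(-19)) = 4*(11 + 19) = 4*30 = 120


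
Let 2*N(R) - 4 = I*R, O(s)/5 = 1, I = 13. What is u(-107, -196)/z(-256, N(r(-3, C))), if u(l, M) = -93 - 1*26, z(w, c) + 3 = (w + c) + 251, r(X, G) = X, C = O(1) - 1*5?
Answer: 14/3 ≈ 4.6667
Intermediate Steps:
O(s) = 5 (O(s) = 5*1 = 5)
C = 0 (C = 5 - 1*5 = 5 - 5 = 0)
N(R) = 2 + 13*R/2 (N(R) = 2 + (13*R)/2 = 2 + 13*R/2)
z(w, c) = 248 + c + w (z(w, c) = -3 + ((w + c) + 251) = -3 + ((c + w) + 251) = -3 + (251 + c + w) = 248 + c + w)
u(l, M) = -119 (u(l, M) = -93 - 26 = -119)
u(-107, -196)/z(-256, N(r(-3, C))) = -119/(248 + (2 + (13/2)*(-3)) - 256) = -119/(248 + (2 - 39/2) - 256) = -119/(248 - 35/2 - 256) = -119/(-51/2) = -119*(-2/51) = 14/3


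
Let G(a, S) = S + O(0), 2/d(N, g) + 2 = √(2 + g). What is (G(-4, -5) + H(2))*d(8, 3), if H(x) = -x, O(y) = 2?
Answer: -20 - 10*√5 ≈ -42.361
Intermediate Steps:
d(N, g) = 2/(-2 + √(2 + g))
G(a, S) = 2 + S (G(a, S) = S + 2 = 2 + S)
(G(-4, -5) + H(2))*d(8, 3) = ((2 - 5) - 1*2)*(2/(-2 + √(2 + 3))) = (-3 - 2)*(2/(-2 + √5)) = -10/(-2 + √5)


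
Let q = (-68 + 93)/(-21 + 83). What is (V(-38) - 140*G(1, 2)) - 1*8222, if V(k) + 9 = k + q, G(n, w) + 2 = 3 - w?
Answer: -503973/62 ≈ -8128.6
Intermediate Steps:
q = 25/62 ≈ 0.40323
G(n, w) = 1 - w (G(n, w) = -2 + (3 - w) = 1 - w)
V(k) = -533/62 + k (V(k) = -9 + (k + 25/62) = -9 + (25/62 + k) = -533/62 + k)
(V(-38) - 140*G(1, 2)) - 1*8222 = ((-533/62 - 38) - 140*(1 - 1*2)) - 1*8222 = (-2889/62 - 140*(1 - 2)) - 8222 = (-2889/62 - 140*(-1)) - 8222 = (-2889/62 + 140) - 8222 = 5791/62 - 8222 = -503973/62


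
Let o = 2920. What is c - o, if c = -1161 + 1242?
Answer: -2839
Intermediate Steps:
c = 81
c - o = 81 - 1*2920 = 81 - 2920 = -2839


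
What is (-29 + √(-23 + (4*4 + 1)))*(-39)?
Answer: 1131 - 39*I*√6 ≈ 1131.0 - 95.53*I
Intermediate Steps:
(-29 + √(-23 + (4*4 + 1)))*(-39) = (-29 + √(-23 + (16 + 1)))*(-39) = (-29 + √(-23 + 17))*(-39) = (-29 + √(-6))*(-39) = (-29 + I*√6)*(-39) = 1131 - 39*I*√6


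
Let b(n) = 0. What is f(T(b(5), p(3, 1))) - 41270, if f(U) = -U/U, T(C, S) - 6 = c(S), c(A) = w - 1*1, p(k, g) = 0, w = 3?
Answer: -41271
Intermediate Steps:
c(A) = 2 (c(A) = 3 - 1*1 = 3 - 1 = 2)
T(C, S) = 8 (T(C, S) = 6 + 2 = 8)
f(U) = -1 (f(U) = -1*1 = -1)
f(T(b(5), p(3, 1))) - 41270 = -1 - 41270 = -41271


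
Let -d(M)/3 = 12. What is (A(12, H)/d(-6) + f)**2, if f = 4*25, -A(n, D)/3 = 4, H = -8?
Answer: 90601/9 ≈ 10067.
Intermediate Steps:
d(M) = -36 (d(M) = -3*12 = -36)
A(n, D) = -12 (A(n, D) = -3*4 = -12)
f = 100
(A(12, H)/d(-6) + f)**2 = (-12/(-36) + 100)**2 = (-12*(-1/36) + 100)**2 = (1/3 + 100)**2 = (301/3)**2 = 90601/9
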